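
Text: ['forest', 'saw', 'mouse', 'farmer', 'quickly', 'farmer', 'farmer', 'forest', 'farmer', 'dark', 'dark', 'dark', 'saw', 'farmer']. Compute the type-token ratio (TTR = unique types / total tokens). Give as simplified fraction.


Tokens: 14
Unique types: ('dark', 'farmer', 'forest', 'mouse', 'quickly', 'saw') = 6
TTR = 6/14
Simplify: divide both by 2 -> 3/7
TTR = 3/7

3/7


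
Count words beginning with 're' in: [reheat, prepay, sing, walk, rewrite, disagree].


Checking each word for prefix 're':
  'reheat' -> YES, starts with 're' (count: 1)
  'prepay' -> no (count: 1)
  'sing' -> no (count: 1)
  'walk' -> no (count: 1)
  'rewrite' -> YES, starts with 're' (count: 2)
  'disagree' -> no (count: 2)
Total with prefix 're': 2

2


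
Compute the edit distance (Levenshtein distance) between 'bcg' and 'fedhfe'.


Building DP table for s1='bcg' (len 3) and s2='fedhfe' (len 6):
       f  e  d  h  f  e
    0  1  2  3  4  5  6
  b 1  1  2  3  4  5  6
  c 2  2  2  3  4  5  6
  g 3  3  3  3  4  5  6
Edit distance = dp[3][6] = 6

6


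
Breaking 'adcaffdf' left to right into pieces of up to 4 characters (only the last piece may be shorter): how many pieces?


'adcaffdf' has 8 characters.
Chunking with max size 4:
  Chunk 1: 'adca' (positions 0-3)
  Chunk 2: 'ffdf' (positions 4-7)
Total chunks: ceil(8 / 4) = 2

2


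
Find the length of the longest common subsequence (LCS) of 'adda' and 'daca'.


DP table for LCS of 'adda' and 'daca':
       d  a  c  a
    0  0  0  0  0
  a 0  0  1  1  1
  d 0  1  1  1  1
  d 0  1  1  1  1
  a 0  1  2  2  2
LCS: 'aa'
LCS length = 2

2


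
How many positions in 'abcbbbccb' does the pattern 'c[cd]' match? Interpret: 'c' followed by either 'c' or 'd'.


Pattern: c[cd] means 'c' followed by either 'c' or 'd'.
Scanning 'abcbbbccb' position-by-position:
  Pos 0: window 'ab' -> no
  Pos 1: window 'bc' -> no
  Pos 2: window 'cb' -> no
  Pos 3: window 'bb' -> no
  Pos 4: window 'bb' -> no
  Pos 5: window 'bc' -> no
  Pos 6: window 'cc' -> MATCH
  Pos 7: window 'cb' -> no
  Pos 8: window 'b' -> no
Total matches: 1

1


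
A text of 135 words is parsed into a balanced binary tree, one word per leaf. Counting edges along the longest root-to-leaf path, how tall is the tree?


In a balanced binary tree with n leaves the deepest leaf is ceil(log2(n)) edges below the root.
log2(135) = 7.0768
ceil(7.0768) = 8
height (edges) = 8

8


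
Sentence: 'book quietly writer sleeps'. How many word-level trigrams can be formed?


Word trigrams from [4] words:
  Trigram 1: (book quietly writer)
  Trigram 2: (quietly writer sleeps)
Total word trigrams: 4 - 2 = 2

2


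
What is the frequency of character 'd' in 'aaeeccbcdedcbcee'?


Scanning 'aaeeccbcdedcbcee' for 'd':
  Position 8: 'd' -> MATCH (count: 1)
  Position 10: 'd' -> MATCH (count: 2)
Total occurrences of 'd': 2

2


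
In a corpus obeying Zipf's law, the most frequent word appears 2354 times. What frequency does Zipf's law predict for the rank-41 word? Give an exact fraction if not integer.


Zipf's law: freq(rank) = f1 / rank
f1 = 2354, rank = 41
freq = 2354 / 41
GCD(2354, 41) = 1
Simplified: 2354/41

2354/41


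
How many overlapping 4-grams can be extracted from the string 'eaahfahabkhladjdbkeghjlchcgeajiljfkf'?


String 'eaahfahabkhladjdbkeghjlchcgeajiljfkf' has length L = 36.
Number of overlapping n-grams = L - n + 1
Substituting: 36 - 4 + 1 = 33

33


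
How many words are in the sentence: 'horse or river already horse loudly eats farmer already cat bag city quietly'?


Counting words by splitting on spaces:
  Word 1: 'horse'
  Word 2: 'or'
  Word 3: 'river'
  Word 4: 'already'
  Word 5: 'horse'
  Word 6: 'loudly'
  Word 7: 'eats'
  Word 8: 'farmer'
  Word 9: 'already'
  Word 10: 'cat'
  Word 11: 'bag'
  Word 12: 'city'
  Word 13: 'quietly'
Total words: 13

13


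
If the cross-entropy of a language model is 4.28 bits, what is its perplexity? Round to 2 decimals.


Perplexity formula: PP = 2^H
H = 4.28
PP = 2^4.28
Decompose: 2^4.28 = 2^4 * 2^0.28
2^4 = 16, 2^0.28 ~ 1.2141949
PP ~ 16 * 1.2141949 = 19.4271184
Rounded to 2 decimals: 19.43

19.43


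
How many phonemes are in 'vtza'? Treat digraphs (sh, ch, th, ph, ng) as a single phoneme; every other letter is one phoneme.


Parsing 'vtza' greedily, digraphs first:
  'v' -> consonant phoneme (phonemes so far: 1)
  't' -> consonant phoneme (phonemes so far: 2)
  'z' -> consonant phoneme (phonemes so far: 3)
  'a' -> vowel phoneme (phonemes so far: 4)
Total phonemes: 4

4


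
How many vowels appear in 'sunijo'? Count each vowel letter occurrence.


Scanning each character of 'sunijo':
  Position 1: 's' -> consonant (running count: 0)
  Position 2: 'u' -> vowel (running count: 1)
  Position 3: 'n' -> consonant (running count: 1)
  Position 4: 'i' -> vowel (running count: 2)
  Position 5: 'j' -> consonant (running count: 2)
  Position 6: 'o' -> vowel (running count: 3)
Total vowels: 3

3


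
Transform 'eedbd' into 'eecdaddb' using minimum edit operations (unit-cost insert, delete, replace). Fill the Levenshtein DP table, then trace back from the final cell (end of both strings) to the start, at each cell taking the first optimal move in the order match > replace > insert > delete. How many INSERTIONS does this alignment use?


Edit distance = 4. Backtracking from cell (5, 8) with preference match > replace > insert > delete,
then listing the resulting alignment 'eedbd' -> 'eecdaddb' left to right:
  Step 1: keep 'e'
  Step 2: keep 'e'
  Step 3: insert 'c' [insertion #1]
  Step 4: keep 'd'
  Step 5: insert 'a' [insertion #2]
  Step 6: replace b->d
  Step 7: keep 'd'
  Step 8: insert 'b' [insertion #3]
Total insertions: 3

3


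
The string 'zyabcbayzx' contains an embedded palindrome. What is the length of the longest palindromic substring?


Scanning 'zyabcbayzx' for palindromic substrings.
Substring at positions 0-8: 'zyabcbayz'.
Check: reverse('zyabcbayz') = 'zyabcbayz' -> palindrome confirmed.
Neighbouring characters ('-' / 'x') break symmetry, so it cannot extend further.
No longer palindromic substring exists; longest length = 9

9


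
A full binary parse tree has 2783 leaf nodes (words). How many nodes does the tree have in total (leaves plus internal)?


Leaf nodes (terminals): 2783
Internal nodes = n - 1 = 2783 - 1 = 2782
Total = leaves + internal = 2783 + 2782 = 5565

5565


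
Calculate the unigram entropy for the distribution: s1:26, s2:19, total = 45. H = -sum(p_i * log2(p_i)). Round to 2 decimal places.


Computing entropy H = -sum(p_i * log2(p_i)):
  s1: p = 26/45 = 0.5778, -p*log2(p) = 0.4573
  s2: p = 19/45 = 0.4222, -p*log2(p) = 0.5252
H = sum of terms = 0.9825
Rounded to 2 decimals: 0.98

0.98


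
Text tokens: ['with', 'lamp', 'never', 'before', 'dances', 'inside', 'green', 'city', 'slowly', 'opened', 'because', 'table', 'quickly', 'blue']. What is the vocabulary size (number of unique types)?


Listing all tokens and tracking unique types:
  Token 1: 'with' -> NEW (unique so far: 1)
  Token 2: 'lamp' -> NEW (unique so far: 2)
  Token 3: 'never' -> NEW (unique so far: 3)
  Token 4: 'before' -> NEW (unique so far: 4)
  Token 5: 'dances' -> NEW (unique so far: 5)
  Token 6: 'inside' -> NEW (unique so far: 6)
  Token 7: 'green' -> NEW (unique so far: 7)
  Token 8: 'city' -> NEW (unique so far: 8)
  Token 9: 'slowly' -> NEW (unique so far: 9)
  Token 10: 'opened' -> NEW (unique so far: 10)
  Token 11: 'because' -> NEW (unique so far: 11)
  Token 12: 'table' -> NEW (unique so far: 12)
  Token 13: 'quickly' -> NEW (unique so far: 13)
  Token 14: 'blue' -> NEW (unique so far: 14)
Unique types: ('because', 'before', 'blue', 'city', 'dances', 'green', 'inside', 'lamp', 'never', 'opened', 'quickly', 'slowly', 'table', 'with')
Vocabulary size: 14

14


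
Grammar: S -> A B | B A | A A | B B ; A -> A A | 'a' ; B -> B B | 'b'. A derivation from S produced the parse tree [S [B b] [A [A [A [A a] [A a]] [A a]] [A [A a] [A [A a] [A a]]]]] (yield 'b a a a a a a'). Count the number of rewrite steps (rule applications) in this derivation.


Every bracketed nonterminal node [X ...] in the tree is produced by exactly one rule application.
Reading the tree off as a leftmost derivation:
  Step 1: S  =>  B A   (applied S -> B A)
  Step 2: B A  =>  b A   (applied B -> b)
  Step 3: b A  =>  b A A   (applied A -> A A)
  Step 4: b A A  =>  b A A A   (applied A -> A A)
  Step 5: b A A A  =>  b A A A A   (applied A -> A A)
  Step 6: b A A A A  =>  b a A A A   (applied A -> a)
  Step 7: b a A A A  =>  b a a A A   (applied A -> a)
  Step 8: b a a A A  =>  b a a a A   (applied A -> a)
  Step 9: b a a a A  =>  b a a a A A   (applied A -> A A)
  Step 10: b a a a A A  =>  b a a a a A   (applied A -> a)
  Step 11: b a a a a A  =>  b a a a a A A   (applied A -> A A)
  Step 12: b a a a a A A  =>  b a a a a a A   (applied A -> a)
  Step 13: b a a a a a A  =>  b a a a a a a   (applied A -> a)
Final yield: b a a a a a a
Total rewrite steps: 13

13


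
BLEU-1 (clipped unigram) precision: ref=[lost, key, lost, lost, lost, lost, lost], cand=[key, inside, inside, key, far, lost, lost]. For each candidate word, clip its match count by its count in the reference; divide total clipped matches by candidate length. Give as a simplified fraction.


Reference word counts: {'key': 1, 'lost': 6}
Checking each candidate word (with clipping):
  'key' -> in reference (ref count 1, used 1/1) -> match (matches: 1)
  'inside' -> not in reference -> no match (matches: 1)
  'inside' -> not in reference -> no match (matches: 1)
  'key' -> ref count 1 already used up (1/1) -> clipped, no match (matches: 1)
  'far' -> not in reference -> no match (matches: 1)
  'lost' -> in reference (ref count 6, used 1/6) -> match (matches: 2)
  'lost' -> in reference (ref count 6, used 2/6) -> match (matches: 3)
Clipped matches: 3, Candidate length: 7
Precision = 3/7

3/7


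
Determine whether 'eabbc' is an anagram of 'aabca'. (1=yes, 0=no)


Sort characters of 'eabbc': 'abbce'
Sort characters of 'aabca': 'aaabc'
Sorted forms differ -> they are NOT anagrams
Result: 0

0


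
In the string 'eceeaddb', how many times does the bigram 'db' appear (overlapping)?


Scanning 'eceeaddb' for bigram 'db':
  Position 0: 'ec' -> no
  Position 1: 'ce' -> no
  Position 2: 'ee' -> no
  Position 3: 'ea' -> no
  Position 4: 'ad' -> no
  Position 5: 'dd' -> no
  Position 6: 'db' -> MATCH
Total matches: 1

1


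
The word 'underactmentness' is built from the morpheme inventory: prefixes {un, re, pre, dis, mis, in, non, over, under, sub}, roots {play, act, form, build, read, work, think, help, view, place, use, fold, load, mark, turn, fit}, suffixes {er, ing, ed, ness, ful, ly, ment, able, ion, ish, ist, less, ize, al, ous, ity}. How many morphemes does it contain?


Segmenting 'underactmentness' against the inventory:
  'under' -> prefix (morpheme 1)
  'act' -> root (morpheme 2)
  'ment' -> suffix (morpheme 3)
  'ness' -> suffix (morpheme 4)
Total morphemes: 4

4


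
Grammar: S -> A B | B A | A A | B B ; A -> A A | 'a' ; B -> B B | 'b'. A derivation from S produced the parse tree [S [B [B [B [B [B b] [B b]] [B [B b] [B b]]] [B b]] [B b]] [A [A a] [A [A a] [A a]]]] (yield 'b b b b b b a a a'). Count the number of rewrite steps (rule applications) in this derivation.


Every bracketed nonterminal node [X ...] in the tree is produced by exactly one rule application.
Reading the tree off as a leftmost derivation:
  Step 1: S  =>  B A   (applied S -> B A)
  Step 2: B A  =>  B B A   (applied B -> B B)
  Step 3: B B A  =>  B B B A   (applied B -> B B)
  Step 4: B B B A  =>  B B B B A   (applied B -> B B)
  Step 5: B B B B A  =>  B B B B B A   (applied B -> B B)
  Step 6: B B B B B A  =>  b B B B B A   (applied B -> b)
  Step 7: b B B B B A  =>  b b B B B A   (applied B -> b)
  Step 8: b b B B B A  =>  b b B B B B A   (applied B -> B B)
  Step 9: b b B B B B A  =>  b b b B B B A   (applied B -> b)
  Step 10: b b b B B B A  =>  b b b b B B A   (applied B -> b)
  Step 11: b b b b B B A  =>  b b b b b B A   (applied B -> b)
  Step 12: b b b b b B A  =>  b b b b b b A   (applied B -> b)
  Step 13: b b b b b b A  =>  b b b b b b A A   (applied A -> A A)
  Step 14: b b b b b b A A  =>  b b b b b b a A   (applied A -> a)
  Step 15: b b b b b b a A  =>  b b b b b b a A A   (applied A -> A A)
  Step 16: b b b b b b a A A  =>  b b b b b b a a A   (applied A -> a)
  Step 17: b b b b b b a a A  =>  b b b b b b a a a   (applied A -> a)
Final yield: b b b b b b a a a
Total rewrite steps: 17

17


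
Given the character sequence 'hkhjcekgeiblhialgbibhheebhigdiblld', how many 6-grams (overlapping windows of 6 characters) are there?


String 'hkhjcekgeiblhialgbibhheebhigdiblld' has length L = 34.
Number of overlapping n-grams = L - n + 1
Substituting: 34 - 6 + 1 = 29

29


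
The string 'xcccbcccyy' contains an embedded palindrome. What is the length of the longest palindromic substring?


Scanning 'xcccbcccyy' for palindromic substrings.
Substring at positions 1-7: 'cccbccc'.
Check: reverse('cccbccc') = 'cccbccc' -> palindrome confirmed.
Neighbouring characters ('x' / 'y') break symmetry, so it cannot extend further.
No longer palindromic substring exists; longest length = 7

7


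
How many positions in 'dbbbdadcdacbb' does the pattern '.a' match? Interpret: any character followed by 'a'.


Pattern: .a means any character followed by 'a'.
Scanning 'dbbbdadcdacbb' position-by-position:
  Pos 0: window 'db' -> no
  Pos 1: window 'bb' -> no
  Pos 2: window 'bb' -> no
  Pos 3: window 'bd' -> no
  Pos 4: window 'da' -> MATCH
  Pos 5: window 'ad' -> no
  Pos 6: window 'dc' -> no
  Pos 7: window 'cd' -> no
  Pos 8: window 'da' -> MATCH
  Pos 9: window 'ac' -> no
  Pos 10: window 'cb' -> no
  Pos 11: window 'bb' -> no
  Pos 12: window 'b' -> no
Total matches: 2

2


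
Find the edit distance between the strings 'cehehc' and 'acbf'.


Building DP table for s1='cehehc' (len 6) and s2='acbf' (len 4):
       a  c  b  f
    0  1  2  3  4
  c 1  1  1  2  3
  e 2  2  2  2  3
  h 3  3  3  3  3
  e 4  4  4  4  4
  h 5  5  5  5  5
  c 6  6  5  6  6
Edit distance = dp[6][4] = 6

6


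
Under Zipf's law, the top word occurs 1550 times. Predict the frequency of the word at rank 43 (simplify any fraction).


Zipf's law: freq(rank) = f1 / rank
f1 = 1550, rank = 43
freq = 1550 / 43
GCD(1550, 43) = 1
Simplified: 1550/43

1550/43


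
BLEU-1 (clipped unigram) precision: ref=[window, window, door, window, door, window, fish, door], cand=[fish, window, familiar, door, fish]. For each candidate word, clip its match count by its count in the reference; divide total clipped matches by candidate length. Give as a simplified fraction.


Reference word counts: {'door': 3, 'fish': 1, 'window': 4}
Checking each candidate word (with clipping):
  'fish' -> in reference (ref count 1, used 1/1) -> match (matches: 1)
  'window' -> in reference (ref count 4, used 1/4) -> match (matches: 2)
  'familiar' -> not in reference -> no match (matches: 2)
  'door' -> in reference (ref count 3, used 1/3) -> match (matches: 3)
  'fish' -> ref count 1 already used up (1/1) -> clipped, no match (matches: 3)
Clipped matches: 3, Candidate length: 5
Precision = 3/5

3/5


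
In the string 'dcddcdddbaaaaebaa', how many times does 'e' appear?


Scanning 'dcddcdddbaaaaebaa' for 'e':
  Position 13: 'e' -> MATCH (count: 1)
Total occurrences of 'e': 1

1


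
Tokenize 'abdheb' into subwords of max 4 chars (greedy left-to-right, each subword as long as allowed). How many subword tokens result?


'abdheb' has 6 characters.
Chunking with max size 4:
  Chunk 1: 'abdh' (positions 0-3)
  Chunk 2: 'eb' (positions 4-5)
Total chunks: ceil(6 / 4) = 2

2


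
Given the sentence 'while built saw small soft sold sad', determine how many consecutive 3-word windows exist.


Word trigrams from [7] words:
  Trigram 1: (while built saw)
  Trigram 2: (built saw small)
  Trigram 3: (saw small soft)
  Trigram 4: (small soft sold)
  Trigram 5: (soft sold sad)
Total word trigrams: 7 - 2 = 5

5


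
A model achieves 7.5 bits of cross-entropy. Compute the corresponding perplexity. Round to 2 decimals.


Perplexity formula: PP = 2^H
H = 7.5
PP = 2^7.5
Decompose: 2^7.5 = 2^7 * 2^0.5 = 2^7 * sqrt(2)
2^7 = 128, sqrt(2) ~ 1.4142136
PP ~ 128 * 1.4142136 = 181.0193408
Rounded to 2 decimals: 181.02

181.02


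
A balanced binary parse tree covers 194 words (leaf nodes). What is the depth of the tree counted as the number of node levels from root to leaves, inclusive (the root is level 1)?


In a balanced binary tree with n leaves the deepest leaf is ceil(log2(n)) edges below the root,
so counting node levels inclusive of root and leaves gives ceil(log2(n)) + 1 levels.
log2(194) = 7.5999
ceil(7.5999) = 8
levels = 8 + 1 = 9

9


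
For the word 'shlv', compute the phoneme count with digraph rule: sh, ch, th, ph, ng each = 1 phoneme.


Parsing 'shlv' greedily, digraphs first:
  'sh' -> digraph (1 consonant phoneme) (phonemes so far: 1)
  'l' -> consonant phoneme (phonemes so far: 2)
  'v' -> consonant phoneme (phonemes so far: 3)
Total phonemes: 3

3


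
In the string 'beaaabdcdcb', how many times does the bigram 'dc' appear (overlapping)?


Scanning 'beaaabdcdcb' for bigram 'dc':
  Position 0: 'be' -> no
  Position 1: 'ea' -> no
  Position 2: 'aa' -> no
  Position 3: 'aa' -> no
  Position 4: 'ab' -> no
  Position 5: 'bd' -> no
  Position 6: 'dc' -> MATCH
  Position 7: 'cd' -> no
  Position 8: 'dc' -> MATCH
  Position 9: 'cb' -> no
Total matches: 2

2


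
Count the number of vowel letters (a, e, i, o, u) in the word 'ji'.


Scanning each character of 'ji':
  Position 1: 'j' -> consonant (running count: 0)
  Position 2: 'i' -> vowel (running count: 1)
Total vowels: 1

1


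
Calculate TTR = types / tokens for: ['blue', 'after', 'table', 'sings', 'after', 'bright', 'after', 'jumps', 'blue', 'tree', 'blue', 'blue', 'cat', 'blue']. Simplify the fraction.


Tokens: 14
Unique types: ('after', 'blue', 'bright', 'cat', 'jumps', 'sings', 'table', 'tree') = 8
TTR = 8/14
Simplify: divide both by 2 -> 4/7
TTR = 4/7

4/7


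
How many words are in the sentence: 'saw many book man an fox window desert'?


Counting words by splitting on spaces:
  Word 1: 'saw'
  Word 2: 'many'
  Word 3: 'book'
  Word 4: 'man'
  Word 5: 'an'
  Word 6: 'fox'
  Word 7: 'window'
  Word 8: 'desert'
Total words: 8

8


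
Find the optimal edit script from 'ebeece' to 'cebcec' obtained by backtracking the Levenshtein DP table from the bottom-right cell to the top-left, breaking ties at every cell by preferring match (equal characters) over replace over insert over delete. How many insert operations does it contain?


Edit distance = 3. Backtracking from cell (6, 6) with preference match > replace > insert > delete,
then listing the resulting alignment 'ebeece' -> 'cebcec' left to right:
  Step 1: insert 'c' [insertion #1]
  Step 2: keep 'e'
  Step 3: keep 'b'
  Step 4: replace e->c
  Step 5: keep 'e'
  Step 6: keep 'c'
  Step 7: delete 'e'
Total insertions: 1

1


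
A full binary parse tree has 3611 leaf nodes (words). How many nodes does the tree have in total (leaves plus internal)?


Leaf nodes (terminals): 3611
Internal nodes = n - 1 = 3611 - 1 = 3610
Total = leaves + internal = 3611 + 3610 = 7221

7221


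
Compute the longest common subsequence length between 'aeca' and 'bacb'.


DP table for LCS of 'aeca' and 'bacb':
       b  a  c  b
    0  0  0  0  0
  a 0  0  1  1  1
  e 0  0  1  1  1
  c 0  0  1  2  2
  a 0  0  1  2  2
LCS: 'ac'
LCS length = 2

2


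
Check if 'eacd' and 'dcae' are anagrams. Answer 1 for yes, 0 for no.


Sort characters of 'eacd': 'acde'
Sort characters of 'dcae': 'acde'
Sorted forms match -> they ARE anagrams
Result: 1

1


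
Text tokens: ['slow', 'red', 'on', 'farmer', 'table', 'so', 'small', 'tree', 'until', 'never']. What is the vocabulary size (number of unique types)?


Listing all tokens and tracking unique types:
  Token 1: 'slow' -> NEW (unique so far: 1)
  Token 2: 'red' -> NEW (unique so far: 2)
  Token 3: 'on' -> NEW (unique so far: 3)
  Token 4: 'farmer' -> NEW (unique so far: 4)
  Token 5: 'table' -> NEW (unique so far: 5)
  Token 6: 'so' -> NEW (unique so far: 6)
  Token 7: 'small' -> NEW (unique so far: 7)
  Token 8: 'tree' -> NEW (unique so far: 8)
  Token 9: 'until' -> NEW (unique so far: 9)
  Token 10: 'never' -> NEW (unique so far: 10)
Unique types: ('farmer', 'never', 'on', 'red', 'slow', 'small', 'so', 'table', 'tree', 'until')
Vocabulary size: 10

10


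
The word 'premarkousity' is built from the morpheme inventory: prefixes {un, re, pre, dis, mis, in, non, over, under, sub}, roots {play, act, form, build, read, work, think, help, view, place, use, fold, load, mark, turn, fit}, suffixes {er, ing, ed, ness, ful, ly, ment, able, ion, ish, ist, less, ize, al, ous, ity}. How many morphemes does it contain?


Segmenting 'premarkousity' against the inventory:
  'pre' -> prefix (morpheme 1)
  'mark' -> root (morpheme 2)
  'ous' -> suffix (morpheme 3)
  'ity' -> suffix (morpheme 4)
Total morphemes: 4

4


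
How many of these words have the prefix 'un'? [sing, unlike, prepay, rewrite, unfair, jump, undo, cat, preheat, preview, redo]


Checking each word for prefix 'un':
  'sing' -> no (count: 0)
  'unlike' -> YES, starts with 'un' (count: 1)
  'prepay' -> no (count: 1)
  'rewrite' -> no (count: 1)
  'unfair' -> YES, starts with 'un' (count: 2)
  'jump' -> no (count: 2)
  'undo' -> YES, starts with 'un' (count: 3)
  'cat' -> no (count: 3)
  'preheat' -> no (count: 3)
  'preview' -> no (count: 3)
  'redo' -> no (count: 3)
Total with prefix 'un': 3

3


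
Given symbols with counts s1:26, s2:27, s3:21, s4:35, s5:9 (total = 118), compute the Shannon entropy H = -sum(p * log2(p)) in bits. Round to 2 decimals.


Computing entropy H = -sum(p_i * log2(p_i)):
  s1: p = 26/118 = 0.2203, -p*log2(p) = 0.4808
  s2: p = 27/118 = 0.2288, -p*log2(p) = 0.4869
  s3: p = 21/118 = 0.1780, -p*log2(p) = 0.4432
  s4: p = 35/118 = 0.2966, -p*log2(p) = 0.5201
  s5: p = 9/118 = 0.0763, -p*log2(p) = 0.2832
H = sum of terms = 2.2142
Rounded to 2 decimals: 2.21

2.21


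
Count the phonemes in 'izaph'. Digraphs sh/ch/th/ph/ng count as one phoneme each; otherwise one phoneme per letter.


Parsing 'izaph' greedily, digraphs first:
  'i' -> vowel phoneme (phonemes so far: 1)
  'z' -> consonant phoneme (phonemes so far: 2)
  'a' -> vowel phoneme (phonemes so far: 3)
  'ph' -> digraph (1 consonant phoneme) (phonemes so far: 4)
Total phonemes: 4

4


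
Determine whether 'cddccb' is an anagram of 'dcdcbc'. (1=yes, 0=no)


Sort characters of 'cddccb': 'bcccdd'
Sort characters of 'dcdcbc': 'bcccdd'
Sorted forms match -> they ARE anagrams
Result: 1

1


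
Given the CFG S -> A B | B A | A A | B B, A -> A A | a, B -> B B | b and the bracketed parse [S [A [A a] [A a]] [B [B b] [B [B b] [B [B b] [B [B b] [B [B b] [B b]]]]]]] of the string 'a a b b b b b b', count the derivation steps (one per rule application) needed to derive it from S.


Every bracketed nonterminal node [X ...] in the tree is produced by exactly one rule application.
Reading the tree off as a leftmost derivation:
  Step 1: S  =>  A B   (applied S -> A B)
  Step 2: A B  =>  A A B   (applied A -> A A)
  Step 3: A A B  =>  a A B   (applied A -> a)
  Step 4: a A B  =>  a a B   (applied A -> a)
  Step 5: a a B  =>  a a B B   (applied B -> B B)
  Step 6: a a B B  =>  a a b B   (applied B -> b)
  Step 7: a a b B  =>  a a b B B   (applied B -> B B)
  Step 8: a a b B B  =>  a a b b B   (applied B -> b)
  Step 9: a a b b B  =>  a a b b B B   (applied B -> B B)
  Step 10: a a b b B B  =>  a a b b b B   (applied B -> b)
  Step 11: a a b b b B  =>  a a b b b B B   (applied B -> B B)
  Step 12: a a b b b B B  =>  a a b b b b B   (applied B -> b)
  Step 13: a a b b b b B  =>  a a b b b b B B   (applied B -> B B)
  Step 14: a a b b b b B B  =>  a a b b b b b B   (applied B -> b)
  Step 15: a a b b b b b B  =>  a a b b b b b b   (applied B -> b)
Final yield: a a b b b b b b
Total rewrite steps: 15

15


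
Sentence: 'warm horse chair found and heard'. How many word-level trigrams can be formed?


Word trigrams from [6] words:
  Trigram 1: (warm horse chair)
  Trigram 2: (horse chair found)
  Trigram 3: (chair found and)
  Trigram 4: (found and heard)
Total word trigrams: 6 - 2 = 4

4


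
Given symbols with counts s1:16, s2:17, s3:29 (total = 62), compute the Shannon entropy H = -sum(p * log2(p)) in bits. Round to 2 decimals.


Computing entropy H = -sum(p_i * log2(p_i)):
  s1: p = 16/62 = 0.2581, -p*log2(p) = 0.5043
  s2: p = 17/62 = 0.2742, -p*log2(p) = 0.5118
  s3: p = 29/62 = 0.4677, -p*log2(p) = 0.5127
H = sum of terms = 1.5288
Rounded to 2 decimals: 1.53

1.53


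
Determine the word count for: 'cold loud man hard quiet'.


Counting words by splitting on spaces:
  Word 1: 'cold'
  Word 2: 'loud'
  Word 3: 'man'
  Word 4: 'hard'
  Word 5: 'quiet'
Total words: 5

5


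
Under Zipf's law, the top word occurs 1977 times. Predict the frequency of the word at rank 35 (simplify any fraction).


Zipf's law: freq(rank) = f1 / rank
f1 = 1977, rank = 35
freq = 1977 / 35
GCD(1977, 35) = 1
Simplified: 1977/35

1977/35


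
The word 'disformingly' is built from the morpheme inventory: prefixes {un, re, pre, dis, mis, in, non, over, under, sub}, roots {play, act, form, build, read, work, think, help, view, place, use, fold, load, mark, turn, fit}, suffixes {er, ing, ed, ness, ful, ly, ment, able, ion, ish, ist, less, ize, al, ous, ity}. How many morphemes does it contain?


Segmenting 'disformingly' against the inventory:
  'dis' -> prefix (morpheme 1)
  'form' -> root (morpheme 2)
  'ing' -> suffix (morpheme 3)
  'ly' -> suffix (morpheme 4)
Total morphemes: 4

4


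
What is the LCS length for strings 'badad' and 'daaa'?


DP table for LCS of 'badad' and 'daaa':
       d  a  a  a
    0  0  0  0  0
  b 0  0  0  0  0
  a 0  0  1  1  1
  d 0  1  1  1  1
  a 0  1  2  2  2
  d 0  1  2  2  2
LCS: 'aa'
LCS length = 2

2


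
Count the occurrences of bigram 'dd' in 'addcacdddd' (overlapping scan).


Scanning 'addcacdddd' for bigram 'dd':
  Position 0: 'ad' -> no
  Position 1: 'dd' -> MATCH
  Position 2: 'dc' -> no
  Position 3: 'ca' -> no
  Position 4: 'ac' -> no
  Position 5: 'cd' -> no
  Position 6: 'dd' -> MATCH
  Position 7: 'dd' -> MATCH
  Position 8: 'dd' -> MATCH
Total matches: 4

4


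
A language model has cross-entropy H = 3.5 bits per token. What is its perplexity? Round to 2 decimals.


Perplexity formula: PP = 2^H
H = 3.5
PP = 2^3.5
Decompose: 2^3.5 = 2^3 * 2^0.5 = 2^3 * sqrt(2)
2^3 = 8, sqrt(2) ~ 1.4142136
PP ~ 8 * 1.4142136 = 11.3137088
Rounded to 2 decimals: 11.31

11.31


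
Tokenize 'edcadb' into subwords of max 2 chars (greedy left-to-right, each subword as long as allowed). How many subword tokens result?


'edcadb' has 6 characters.
Chunking with max size 2:
  Chunk 1: 'ed' (positions 0-1)
  Chunk 2: 'ca' (positions 2-3)
  Chunk 3: 'db' (positions 4-5)
Total chunks: ceil(6 / 2) = 3

3


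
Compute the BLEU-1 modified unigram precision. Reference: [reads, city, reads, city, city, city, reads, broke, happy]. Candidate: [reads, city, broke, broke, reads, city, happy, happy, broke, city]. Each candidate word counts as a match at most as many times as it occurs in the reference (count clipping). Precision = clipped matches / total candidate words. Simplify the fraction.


Reference word counts: {'broke': 1, 'city': 4, 'happy': 1, 'reads': 3}
Checking each candidate word (with clipping):
  'reads' -> in reference (ref count 3, used 1/3) -> match (matches: 1)
  'city' -> in reference (ref count 4, used 1/4) -> match (matches: 2)
  'broke' -> in reference (ref count 1, used 1/1) -> match (matches: 3)
  'broke' -> ref count 1 already used up (1/1) -> clipped, no match (matches: 3)
  'reads' -> in reference (ref count 3, used 2/3) -> match (matches: 4)
  'city' -> in reference (ref count 4, used 2/4) -> match (matches: 5)
  'happy' -> in reference (ref count 1, used 1/1) -> match (matches: 6)
  'happy' -> ref count 1 already used up (1/1) -> clipped, no match (matches: 6)
  'broke' -> ref count 1 already used up (1/1) -> clipped, no match (matches: 6)
  'city' -> in reference (ref count 4, used 3/4) -> match (matches: 7)
Clipped matches: 7, Candidate length: 10
Precision = 7/10

7/10


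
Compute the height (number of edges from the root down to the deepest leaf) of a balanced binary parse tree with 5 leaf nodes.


In a balanced binary tree with n leaves the deepest leaf is ceil(log2(n)) edges below the root.
log2(5) = 2.3219
ceil(2.3219) = 3
height (edges) = 3

3


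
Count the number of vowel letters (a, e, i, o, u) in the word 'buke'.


Scanning each character of 'buke':
  Position 1: 'b' -> consonant (running count: 0)
  Position 2: 'u' -> vowel (running count: 1)
  Position 3: 'k' -> consonant (running count: 1)
  Position 4: 'e' -> vowel (running count: 2)
Total vowels: 2

2


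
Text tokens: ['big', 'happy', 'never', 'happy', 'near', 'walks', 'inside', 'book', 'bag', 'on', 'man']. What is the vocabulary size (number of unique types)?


Listing all tokens and tracking unique types:
  Token 1: 'big' -> NEW (unique so far: 1)
  Token 2: 'happy' -> NEW (unique so far: 2)
  Token 3: 'never' -> NEW (unique so far: 3)
  Token 4: 'happy' -> duplicate (unique so far: 3)
  Token 5: 'near' -> NEW (unique so far: 4)
  Token 6: 'walks' -> NEW (unique so far: 5)
  Token 7: 'inside' -> NEW (unique so far: 6)
  Token 8: 'book' -> NEW (unique so far: 7)
  Token 9: 'bag' -> NEW (unique so far: 8)
  Token 10: 'on' -> NEW (unique so far: 9)
  Token 11: 'man' -> NEW (unique so far: 10)
Unique types: ('bag', 'big', 'book', 'happy', 'inside', 'man', 'near', 'never', 'on', 'walks')
Vocabulary size: 10

10


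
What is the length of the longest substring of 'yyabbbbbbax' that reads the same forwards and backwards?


Scanning 'yyabbbbbbax' for palindromic substrings.
Substring at positions 2-9: 'abbbbbba'.
Check: reverse('abbbbbba') = 'abbbbbba' -> palindrome confirmed.
Neighbouring characters ('y' / 'x') break symmetry, so it cannot extend further.
No longer palindromic substring exists; longest length = 8

8


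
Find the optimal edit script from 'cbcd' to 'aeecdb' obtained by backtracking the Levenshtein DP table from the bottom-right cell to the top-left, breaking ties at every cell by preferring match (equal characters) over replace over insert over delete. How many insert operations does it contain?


Edit distance = 4. Backtracking from cell (4, 6) with preference match > replace > insert > delete,
then listing the resulting alignment 'cbcd' -> 'aeecdb' left to right:
  Step 1: insert 'a' [insertion #1]
  Step 2: replace c->e
  Step 3: replace b->e
  Step 4: keep 'c'
  Step 5: keep 'd'
  Step 6: insert 'b' [insertion #2]
Total insertions: 2

2


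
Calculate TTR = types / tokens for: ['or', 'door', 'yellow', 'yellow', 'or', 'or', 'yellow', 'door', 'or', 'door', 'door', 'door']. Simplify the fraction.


Tokens: 12
Unique types: ('door', 'or', 'yellow') = 3
TTR = 3/12
Simplify: divide both by 3 -> 1/4
TTR = 1/4

1/4


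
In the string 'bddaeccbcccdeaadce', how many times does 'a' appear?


Scanning 'bddaeccbcccdeaadce' for 'a':
  Position 3: 'a' -> MATCH (count: 1)
  Position 13: 'a' -> MATCH (count: 2)
  Position 14: 'a' -> MATCH (count: 3)
Total occurrences of 'a': 3

3


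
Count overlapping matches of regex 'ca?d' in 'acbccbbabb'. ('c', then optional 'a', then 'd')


Pattern: ca?d means 'c', then optional 'a', then 'd'.
Scanning 'acbccbbabb' position-by-position:
  Pos 0: window 'acb' -> no
  Pos 1: window 'cbc' -> no
  Pos 2: window 'bcc' -> no
  Pos 3: window 'ccb' -> no
  Pos 4: window 'cbb' -> no
  Pos 5: window 'bba' -> no
  Pos 6: window 'bab' -> no
  Pos 7: window 'abb' -> no
  Pos 8: window 'bb' -> no
  Pos 9: window 'b' -> no
Total matches: 0

0


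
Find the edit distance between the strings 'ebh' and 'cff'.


Building DP table for s1='ebh' (len 3) and s2='cff' (len 3):
       c  f  f
    0  1  2  3
  e 1  1  2  3
  b 2  2  2  3
  h 3  3  3  3
Edit distance = dp[3][3] = 3

3


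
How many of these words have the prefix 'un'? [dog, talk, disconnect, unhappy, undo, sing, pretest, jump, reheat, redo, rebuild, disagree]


Checking each word for prefix 'un':
  'dog' -> no (count: 0)
  'talk' -> no (count: 0)
  'disconnect' -> no (count: 0)
  'unhappy' -> YES, starts with 'un' (count: 1)
  'undo' -> YES, starts with 'un' (count: 2)
  'sing' -> no (count: 2)
  'pretest' -> no (count: 2)
  'jump' -> no (count: 2)
  'reheat' -> no (count: 2)
  'redo' -> no (count: 2)
  'rebuild' -> no (count: 2)
  'disagree' -> no (count: 2)
Total with prefix 'un': 2

2


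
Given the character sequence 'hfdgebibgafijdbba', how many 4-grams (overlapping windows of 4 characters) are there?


String 'hfdgebibgafijdbba' has length L = 17.
Number of overlapping n-grams = L - n + 1
Substituting: 17 - 4 + 1 = 14

14


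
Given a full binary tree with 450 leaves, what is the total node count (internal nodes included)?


Leaf nodes (terminals): 450
Internal nodes = n - 1 = 450 - 1 = 449
Total = leaves + internal = 450 + 449 = 899

899


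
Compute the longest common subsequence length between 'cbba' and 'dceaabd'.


DP table for LCS of 'cbba' and 'dceaabd':
       d  c  e  a  a  b  d
    0  0  0  0  0  0  0  0
  c 0  0  1  1  1  1  1  1
  b 0  0  1  1  1  1  2  2
  b 0  0  1  1  1  1  2  2
  a 0  0  1  1  2  2  2  2
LCS: 'cb'
LCS length = 2

2


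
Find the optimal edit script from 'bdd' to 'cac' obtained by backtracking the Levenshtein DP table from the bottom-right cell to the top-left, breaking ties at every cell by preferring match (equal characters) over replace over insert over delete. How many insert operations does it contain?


Edit distance = 3. Backtracking from cell (3, 3) with preference match > replace > insert > delete,
then listing the resulting alignment 'bdd' -> 'cac' left to right:
  Step 1: replace b->c
  Step 2: replace d->a
  Step 3: replace d->c
Total insertions: 0

0


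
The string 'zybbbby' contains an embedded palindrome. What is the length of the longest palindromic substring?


Scanning 'zybbbby' for palindromic substrings.
Substring at positions 1-6: 'ybbbby'.
Check: reverse('ybbbby') = 'ybbbby' -> palindrome confirmed.
Neighbouring characters ('z' / '-') break symmetry, so it cannot extend further.
No longer palindromic substring exists; longest length = 6

6


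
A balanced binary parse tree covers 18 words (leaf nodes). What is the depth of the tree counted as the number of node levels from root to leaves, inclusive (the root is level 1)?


In a balanced binary tree with n leaves the deepest leaf is ceil(log2(n)) edges below the root,
so counting node levels inclusive of root and leaves gives ceil(log2(n)) + 1 levels.
log2(18) = 4.1699
ceil(4.1699) = 5
levels = 5 + 1 = 6

6


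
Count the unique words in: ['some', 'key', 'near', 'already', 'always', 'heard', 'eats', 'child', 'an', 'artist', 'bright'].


Listing all tokens and tracking unique types:
  Token 1: 'some' -> NEW (unique so far: 1)
  Token 2: 'key' -> NEW (unique so far: 2)
  Token 3: 'near' -> NEW (unique so far: 3)
  Token 4: 'already' -> NEW (unique so far: 4)
  Token 5: 'always' -> NEW (unique so far: 5)
  Token 6: 'heard' -> NEW (unique so far: 6)
  Token 7: 'eats' -> NEW (unique so far: 7)
  Token 8: 'child' -> NEW (unique so far: 8)
  Token 9: 'an' -> NEW (unique so far: 9)
  Token 10: 'artist' -> NEW (unique so far: 10)
  Token 11: 'bright' -> NEW (unique so far: 11)
Unique types: ('already', 'always', 'an', 'artist', 'bright', 'child', 'eats', 'heard', 'key', 'near', 'some')
Vocabulary size: 11

11


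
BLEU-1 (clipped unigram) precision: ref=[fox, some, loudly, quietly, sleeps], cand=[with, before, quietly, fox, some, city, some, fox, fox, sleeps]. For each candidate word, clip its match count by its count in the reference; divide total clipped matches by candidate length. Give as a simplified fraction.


Reference word counts: {'fox': 1, 'loudly': 1, 'quietly': 1, 'sleeps': 1, 'some': 1}
Checking each candidate word (with clipping):
  'with' -> not in reference -> no match (matches: 0)
  'before' -> not in reference -> no match (matches: 0)
  'quietly' -> in reference (ref count 1, used 1/1) -> match (matches: 1)
  'fox' -> in reference (ref count 1, used 1/1) -> match (matches: 2)
  'some' -> in reference (ref count 1, used 1/1) -> match (matches: 3)
  'city' -> not in reference -> no match (matches: 3)
  'some' -> ref count 1 already used up (1/1) -> clipped, no match (matches: 3)
  'fox' -> ref count 1 already used up (1/1) -> clipped, no match (matches: 3)
  'fox' -> ref count 1 already used up (1/1) -> clipped, no match (matches: 3)
  'sleeps' -> in reference (ref count 1, used 1/1) -> match (matches: 4)
Clipped matches: 4, Candidate length: 10
Precision = 4/10 = 2/5

2/5


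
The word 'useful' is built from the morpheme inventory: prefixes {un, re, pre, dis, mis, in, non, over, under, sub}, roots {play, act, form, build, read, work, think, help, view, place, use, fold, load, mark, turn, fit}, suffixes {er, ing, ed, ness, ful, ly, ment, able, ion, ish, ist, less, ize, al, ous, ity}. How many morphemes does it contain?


Segmenting 'useful' against the inventory:
  'use' -> root (morpheme 1)
  'ful' -> suffix (morpheme 2)
Total morphemes: 2

2


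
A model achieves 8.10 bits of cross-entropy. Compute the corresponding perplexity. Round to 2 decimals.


Perplexity formula: PP = 2^H
H = 8.10
PP = 2^8.10
Decompose: 2^8.10 = 2^8 * 2^0.10
2^8 = 256, 2^0.10 ~ 1.0717735
PP ~ 256 * 1.0717735 = 274.3740160
Rounded to 2 decimals: 274.37

274.37


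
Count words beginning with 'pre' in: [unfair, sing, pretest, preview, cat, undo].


Checking each word for prefix 'pre':
  'unfair' -> no (count: 0)
  'sing' -> no (count: 0)
  'pretest' -> YES, starts with 'pre' (count: 1)
  'preview' -> YES, starts with 'pre' (count: 2)
  'cat' -> no (count: 2)
  'undo' -> no (count: 2)
Total with prefix 'pre': 2

2


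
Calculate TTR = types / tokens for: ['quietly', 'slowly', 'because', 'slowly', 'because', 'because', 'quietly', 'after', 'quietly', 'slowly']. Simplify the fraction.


Tokens: 10
Unique types: ('after', 'because', 'quietly', 'slowly') = 4
TTR = 4/10
Simplify: divide both by 2 -> 2/5
TTR = 2/5

2/5


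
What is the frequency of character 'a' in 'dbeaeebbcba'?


Scanning 'dbeaeebbcba' for 'a':
  Position 3: 'a' -> MATCH (count: 1)
  Position 10: 'a' -> MATCH (count: 2)
Total occurrences of 'a': 2

2


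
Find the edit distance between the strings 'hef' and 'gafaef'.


Building DP table for s1='hef' (len 3) and s2='gafaef' (len 6):
       g  a  f  a  e  f
    0  1  2  3  4  5  6
  h 1  1  2  3  4  5  6
  e 2  2  2  3  4  4  5
  f 3  3  3  2  3  4  4
Edit distance = dp[3][6] = 4

4


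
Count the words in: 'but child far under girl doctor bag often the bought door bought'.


Counting words by splitting on spaces:
  Word 1: 'but'
  Word 2: 'child'
  Word 3: 'far'
  Word 4: 'under'
  Word 5: 'girl'
  Word 6: 'doctor'
  Word 7: 'bag'
  Word 8: 'often'
  Word 9: 'the'
  Word 10: 'bought'
  Word 11: 'door'
  Word 12: 'bought'
Total words: 12

12


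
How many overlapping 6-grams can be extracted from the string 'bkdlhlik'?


String 'bkdlhlik' has length L = 8.
Number of overlapping n-grams = L - n + 1
Substituting: 8 - 6 + 1 = 3

3


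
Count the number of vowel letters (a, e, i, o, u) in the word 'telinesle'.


Scanning each character of 'telinesle':
  Position 1: 't' -> consonant (running count: 0)
  Position 2: 'e' -> vowel (running count: 1)
  Position 3: 'l' -> consonant (running count: 1)
  Position 4: 'i' -> vowel (running count: 2)
  Position 5: 'n' -> consonant (running count: 2)
  Position 6: 'e' -> vowel (running count: 3)
  Position 7: 's' -> consonant (running count: 3)
  Position 8: 'l' -> consonant (running count: 3)
  Position 9: 'e' -> vowel (running count: 4)
Total vowels: 4

4


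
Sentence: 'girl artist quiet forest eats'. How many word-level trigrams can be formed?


Word trigrams from [5] words:
  Trigram 1: (girl artist quiet)
  Trigram 2: (artist quiet forest)
  Trigram 3: (quiet forest eats)
Total word trigrams: 5 - 2 = 3

3
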